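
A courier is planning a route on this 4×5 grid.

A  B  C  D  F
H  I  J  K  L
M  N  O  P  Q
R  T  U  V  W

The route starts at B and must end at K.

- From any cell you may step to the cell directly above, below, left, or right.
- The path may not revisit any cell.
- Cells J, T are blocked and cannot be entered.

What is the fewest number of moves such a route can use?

3

The Manhattan distance from B to K is |1−2| + |2−4| = 3, so at least 3 moves are needed.
A route of 3 moves achieves this: B → C → D → K.
Since 3 matches the lower bound, it is optimal.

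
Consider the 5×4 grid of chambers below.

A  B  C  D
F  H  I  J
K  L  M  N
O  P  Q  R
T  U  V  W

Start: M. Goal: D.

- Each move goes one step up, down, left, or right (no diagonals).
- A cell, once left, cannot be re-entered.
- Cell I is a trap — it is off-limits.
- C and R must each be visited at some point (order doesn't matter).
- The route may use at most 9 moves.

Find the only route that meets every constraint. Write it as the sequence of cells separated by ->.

The budget equals the shortest possible length, so every move has to be on a shortest route through the required cells.
Route from M: right to N, down to R, 2× left (reaching P), 3× up (reaching B), 2× right (reaching D) — 9 moves in all.
Check: all required cells visited; 9 ≤ 9 moves.

M -> N -> R -> Q -> P -> L -> H -> B -> C -> D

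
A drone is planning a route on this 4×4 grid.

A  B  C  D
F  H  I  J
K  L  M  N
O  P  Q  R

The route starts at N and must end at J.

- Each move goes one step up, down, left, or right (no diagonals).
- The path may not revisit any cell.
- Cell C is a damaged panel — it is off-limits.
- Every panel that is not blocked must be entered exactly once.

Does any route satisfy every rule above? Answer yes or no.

no

Cell D has only one open neighbour but is neither the start nor the goal, so a Hamiltonian route would have to both enter and leave it through the same neighbour — impossible without revisiting.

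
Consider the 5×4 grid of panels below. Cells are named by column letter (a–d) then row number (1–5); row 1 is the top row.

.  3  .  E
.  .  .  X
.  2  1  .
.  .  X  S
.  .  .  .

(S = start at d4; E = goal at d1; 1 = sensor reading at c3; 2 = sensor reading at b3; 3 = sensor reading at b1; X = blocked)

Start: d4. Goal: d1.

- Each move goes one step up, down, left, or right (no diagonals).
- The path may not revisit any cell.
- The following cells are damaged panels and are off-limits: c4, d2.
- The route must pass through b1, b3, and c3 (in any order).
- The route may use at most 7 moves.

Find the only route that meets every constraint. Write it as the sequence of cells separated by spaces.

The budget equals the shortest possible length, so every move has to be on a shortest route through the required cells.
Route from d4: up to d3, 2× left (reaching b3), 2× up (reaching b1), 2× right (reaching d1) — 7 moves in all.
Check: all required cells visited; 7 ≤ 7 moves.

d4 d3 c3 b3 b2 b1 c1 d1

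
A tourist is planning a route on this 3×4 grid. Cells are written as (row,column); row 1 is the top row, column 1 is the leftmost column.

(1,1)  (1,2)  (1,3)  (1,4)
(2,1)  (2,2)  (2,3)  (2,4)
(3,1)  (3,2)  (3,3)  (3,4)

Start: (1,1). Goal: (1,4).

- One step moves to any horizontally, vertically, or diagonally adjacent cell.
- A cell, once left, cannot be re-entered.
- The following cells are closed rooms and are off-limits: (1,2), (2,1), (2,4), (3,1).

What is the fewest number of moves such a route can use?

With diagonal moves allowed, the Chebyshev distance max(|Δrow|,|Δcol|) from (1,1) to (1,4) is 3, so at least 3 moves are needed.
A route of 3 moves achieves this: (1,1) → (2,2) → (1,3) → (1,4).
Since 3 matches the lower bound, it is optimal.

3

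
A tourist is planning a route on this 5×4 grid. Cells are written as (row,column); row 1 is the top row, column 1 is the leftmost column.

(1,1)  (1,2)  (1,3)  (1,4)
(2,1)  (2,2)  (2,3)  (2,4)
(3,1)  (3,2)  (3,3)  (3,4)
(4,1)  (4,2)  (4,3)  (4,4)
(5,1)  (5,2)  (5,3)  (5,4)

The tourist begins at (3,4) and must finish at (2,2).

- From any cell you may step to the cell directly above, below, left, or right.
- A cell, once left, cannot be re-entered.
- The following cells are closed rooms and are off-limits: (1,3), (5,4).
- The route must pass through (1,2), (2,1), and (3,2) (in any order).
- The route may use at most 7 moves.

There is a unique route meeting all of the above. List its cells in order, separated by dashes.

Any route must reach (1,2), (2,1), and (3,2) and still end at (2,2) within 7 moves, so the order of the required stops is forced.
Route from (3,4): left 3 to (3,1), up 2 to (1,1), right 1 to (1,2), down 1 to (2,2) — 7 moves in all.
Check: all required cells visited; 7 ≤ 7 moves.

(3,4) - (3,3) - (3,2) - (3,1) - (2,1) - (1,1) - (1,2) - (2,2)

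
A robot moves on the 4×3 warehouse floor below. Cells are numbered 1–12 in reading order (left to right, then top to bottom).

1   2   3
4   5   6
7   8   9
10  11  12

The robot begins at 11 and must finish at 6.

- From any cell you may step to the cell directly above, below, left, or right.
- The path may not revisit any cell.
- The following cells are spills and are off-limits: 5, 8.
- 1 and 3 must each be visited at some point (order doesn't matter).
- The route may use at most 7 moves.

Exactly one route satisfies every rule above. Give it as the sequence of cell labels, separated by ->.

The budget equals the shortest possible length, so every move has to be on a shortest route through the required cells.
Route from 11: left 1 to 10, up 3 to 1, right 2 to 3, down 1 to 6 — 7 moves in all.
Check: all required cells visited; 7 ≤ 7 moves.

11 -> 10 -> 7 -> 4 -> 1 -> 2 -> 3 -> 6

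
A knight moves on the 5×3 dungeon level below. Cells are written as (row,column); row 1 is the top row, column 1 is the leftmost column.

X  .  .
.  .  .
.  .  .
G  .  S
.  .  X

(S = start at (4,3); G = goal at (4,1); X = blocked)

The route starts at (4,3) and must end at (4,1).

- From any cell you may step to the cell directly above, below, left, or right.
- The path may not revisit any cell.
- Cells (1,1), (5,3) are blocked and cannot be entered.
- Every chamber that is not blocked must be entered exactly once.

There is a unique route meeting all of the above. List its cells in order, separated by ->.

(4,3) -> (3,3) -> (2,3) -> (1,3) -> (1,2) -> (2,2) -> (2,1) -> (3,1) -> (3,2) -> (4,2) -> (5,2) -> (5,1) -> (4,1)

Need to visit all 13 open cells exactly once, starting at (4,3) and ending at (4,1).
Cell (1,3) has only two open neighbours ((2,3) and (1,2)), so the path must pass straight through it: one of those is the cell it's entered from and the other is where it exits.
Route from (4,3): up 3 to (1,3), left 1 to (1,2), down 1 to (2,2), left 1 to (2,1), down 1 to (3,1), right 1 to (3,2), down 2 to (5,2), left 1 to (5,1), up 1 to (4,1) — 12 moves in all.
Check: all 13 open cells covered.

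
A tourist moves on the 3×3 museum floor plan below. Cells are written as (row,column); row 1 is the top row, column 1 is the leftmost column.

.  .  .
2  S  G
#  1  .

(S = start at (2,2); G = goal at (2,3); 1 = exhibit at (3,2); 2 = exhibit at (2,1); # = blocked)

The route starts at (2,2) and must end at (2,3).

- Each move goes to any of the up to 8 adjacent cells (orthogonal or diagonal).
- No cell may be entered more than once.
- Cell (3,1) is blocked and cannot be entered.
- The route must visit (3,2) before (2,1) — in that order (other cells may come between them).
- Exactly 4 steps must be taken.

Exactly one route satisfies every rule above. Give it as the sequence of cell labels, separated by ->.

The waypoints must appear in the order (3,2), (2,1), with no cell reused.
Route from (2,2): down 1 to (3,2), up-left 1 to (2,1), up-right 1 to (1,2), down-right 1 to (2,3) — 4 moves in all.
Check: order respected (1 at step 1, 2 at step 2); 4 moves as required.

(2,2) -> (3,2) -> (2,1) -> (1,2) -> (2,3)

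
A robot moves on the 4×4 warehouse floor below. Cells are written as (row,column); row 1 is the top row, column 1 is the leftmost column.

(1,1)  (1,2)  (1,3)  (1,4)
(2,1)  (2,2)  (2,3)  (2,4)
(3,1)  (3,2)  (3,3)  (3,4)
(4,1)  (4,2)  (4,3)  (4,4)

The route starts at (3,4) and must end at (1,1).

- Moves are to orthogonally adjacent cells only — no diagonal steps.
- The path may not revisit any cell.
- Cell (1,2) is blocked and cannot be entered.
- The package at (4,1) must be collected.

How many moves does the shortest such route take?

Any route passes through (4,1) somewhere between (3,4) and (1,1). Summing Manhattan distances along the two legs ((3,4) → (4,1) → (1,1)) gives a lower bound of 4 + 3 = 7 moves.
A route of 7 moves achieves this: (3,4) → (4,4) → (4,3) → (4,2) → (4,1) → (3,1) → (2,1) → (1,1).
Since 7 matches the lower bound, it is optimal.

7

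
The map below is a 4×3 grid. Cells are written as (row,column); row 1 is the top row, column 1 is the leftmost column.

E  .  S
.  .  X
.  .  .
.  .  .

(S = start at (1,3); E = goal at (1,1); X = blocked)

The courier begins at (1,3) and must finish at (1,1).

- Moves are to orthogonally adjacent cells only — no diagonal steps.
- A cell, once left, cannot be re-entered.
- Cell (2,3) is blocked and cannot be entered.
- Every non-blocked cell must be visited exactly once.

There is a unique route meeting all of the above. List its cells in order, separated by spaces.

(1,3) (1,2) (2,2) (3,2) (3,3) (4,3) (4,2) (4,1) (3,1) (2,1) (1,1)

Need to visit all 11 open cells exactly once, starting at (1,3) and ending at (1,1).
Cell (3,3) has only two open neighbours ((4,3) and (3,2)), so the path must pass straight through it: one of those is the cell it's entered from and the other is where it exits.
Route from (1,3): left 1 to (1,2), down 2 to (3,2), right 1 to (3,3), down 1 to (4,3), left 2 to (4,1), up 3 to (1,1) — 10 moves in all.
Check: all 11 open cells covered.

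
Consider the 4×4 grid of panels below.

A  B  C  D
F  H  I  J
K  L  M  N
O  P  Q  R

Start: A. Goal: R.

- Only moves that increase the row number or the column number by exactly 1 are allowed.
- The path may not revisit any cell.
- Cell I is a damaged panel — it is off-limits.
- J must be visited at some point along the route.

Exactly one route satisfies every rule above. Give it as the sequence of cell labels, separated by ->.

Moves only go right or down, so the column and row indices never decrease.
Route from A: 3× right (reaching D), 3× down (reaching R) — 6 moves in all.
Check: all required cells visited.

A -> B -> C -> D -> J -> N -> R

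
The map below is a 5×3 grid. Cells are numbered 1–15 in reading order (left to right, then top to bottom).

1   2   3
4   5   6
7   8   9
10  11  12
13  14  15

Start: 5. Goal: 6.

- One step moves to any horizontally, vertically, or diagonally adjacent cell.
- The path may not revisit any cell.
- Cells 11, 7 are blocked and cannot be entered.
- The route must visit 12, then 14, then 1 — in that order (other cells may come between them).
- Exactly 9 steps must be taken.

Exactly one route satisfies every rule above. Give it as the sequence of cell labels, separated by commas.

5, 9, 12, 14, 10, 8, 4, 1, 2, 6

The waypoints must appear in the order 12, 14, 1, with no cell reused.
Route from 5: down-right 1 to 9, down 1 to 12, down-left 1 to 14, up-left 1 to 10, up-right 1 to 8, up-left 1 to 4, up 1 to 1, right 1 to 2, down-right 1 to 6 — 9 moves in all.
Check: order respected (12 at step 2, 14 at step 3, 1 at step 7); 9 moves as required.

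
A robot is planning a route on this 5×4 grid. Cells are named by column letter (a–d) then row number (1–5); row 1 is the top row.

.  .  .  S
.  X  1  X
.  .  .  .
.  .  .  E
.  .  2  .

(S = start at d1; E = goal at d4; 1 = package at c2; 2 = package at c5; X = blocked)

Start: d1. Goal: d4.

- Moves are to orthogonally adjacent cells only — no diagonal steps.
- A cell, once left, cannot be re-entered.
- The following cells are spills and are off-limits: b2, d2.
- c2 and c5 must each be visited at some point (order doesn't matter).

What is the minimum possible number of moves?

Any route passes through c2 and c5 in some order between d1 and d4. Summing Manhattan distances along each leg and taking the cheapest ordering (d1 → c2 → c5 → d4) gives a lower bound of 2 + 3 + 2 = 7 moves.
A route of 7 moves achieves this: d1 → c1 → c2 → c3 → c4 → c5 → d5 → d4.
Since 7 matches the lower bound, it is optimal.

7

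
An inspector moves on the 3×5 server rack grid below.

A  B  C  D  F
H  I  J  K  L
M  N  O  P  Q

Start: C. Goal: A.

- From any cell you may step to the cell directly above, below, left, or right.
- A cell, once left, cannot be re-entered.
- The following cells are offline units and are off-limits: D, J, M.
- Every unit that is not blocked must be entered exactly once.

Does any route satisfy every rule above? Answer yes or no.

no

Cell F has only one open neighbour but is neither the start nor the goal, so a Hamiltonian route would have to both enter and leave it through the same neighbour — impossible without revisiting.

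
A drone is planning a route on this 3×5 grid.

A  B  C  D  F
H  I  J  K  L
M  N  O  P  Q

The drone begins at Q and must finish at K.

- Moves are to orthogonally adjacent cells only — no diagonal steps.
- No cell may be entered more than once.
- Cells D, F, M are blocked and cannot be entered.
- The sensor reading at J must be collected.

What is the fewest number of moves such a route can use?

Any route passes through J somewhere between Q and K. Summing Manhattan distances along the two legs (Q → J → K) gives a lower bound of 3 + 1 = 4 moves.
A route of 4 moves achieves this: Q → P → O → J → K.
Since 4 matches the lower bound, it is optimal.

4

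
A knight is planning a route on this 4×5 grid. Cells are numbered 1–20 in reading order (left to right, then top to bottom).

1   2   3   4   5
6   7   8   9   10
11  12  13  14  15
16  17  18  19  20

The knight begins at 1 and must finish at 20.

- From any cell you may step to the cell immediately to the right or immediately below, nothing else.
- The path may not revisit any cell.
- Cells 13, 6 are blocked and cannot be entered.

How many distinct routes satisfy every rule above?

A right/down-only route from 1 to 20 makes exactly 3 down-moves and 4 right-moves in some order.
With no other constraints that would be C(7,3) = 35 routes.
Subtract routes through each blocked cell (inclusion–exclusion for overlaps): − through 6: 15 − through 13: 18 + through 6&13: 9 → 11.
That gives 11 routes.

11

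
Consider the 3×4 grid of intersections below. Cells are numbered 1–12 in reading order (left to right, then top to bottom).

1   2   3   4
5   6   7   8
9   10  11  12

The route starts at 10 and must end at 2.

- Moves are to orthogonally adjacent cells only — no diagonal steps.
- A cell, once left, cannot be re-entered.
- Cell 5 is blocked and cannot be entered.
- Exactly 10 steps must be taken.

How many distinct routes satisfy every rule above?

0

Need simple routes of exactly 10 moves from 10 to 2 (Manhattan distance 2, so 4 moves are spent on a detour and 4 undoing it).
No route satisfies every constraint, so the count is 0.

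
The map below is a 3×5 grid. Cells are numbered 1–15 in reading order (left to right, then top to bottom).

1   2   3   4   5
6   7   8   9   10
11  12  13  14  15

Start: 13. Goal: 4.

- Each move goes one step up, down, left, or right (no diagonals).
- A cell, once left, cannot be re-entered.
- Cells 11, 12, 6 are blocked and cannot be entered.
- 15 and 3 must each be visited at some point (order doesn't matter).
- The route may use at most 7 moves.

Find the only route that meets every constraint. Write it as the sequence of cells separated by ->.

Any route must reach 15 and 3 and still end at 4 within 7 moves, so the order of the required stops is forced.
Route from 13: right 2 to 15, up 1 to 10, left 2 to 8, up 1 to 3, right 1 to 4 — 7 moves in all.
Check: all required cells visited; 7 ≤ 7 moves.

13 -> 14 -> 15 -> 10 -> 9 -> 8 -> 3 -> 4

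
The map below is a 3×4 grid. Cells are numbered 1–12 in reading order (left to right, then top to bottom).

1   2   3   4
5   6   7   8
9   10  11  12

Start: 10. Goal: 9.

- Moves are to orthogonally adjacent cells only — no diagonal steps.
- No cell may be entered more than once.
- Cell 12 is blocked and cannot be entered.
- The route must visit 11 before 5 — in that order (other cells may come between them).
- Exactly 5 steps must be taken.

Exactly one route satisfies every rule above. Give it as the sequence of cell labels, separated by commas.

The waypoints must appear in the order 11, 5, with no cell reused.
Route from 10: right 1 to 11, up 1 to 7, left 2 to 5, down 1 to 9 — 5 moves in all.
Check: order respected (11 at step 1, 5 at step 4); 5 moves as required.

10, 11, 7, 6, 5, 9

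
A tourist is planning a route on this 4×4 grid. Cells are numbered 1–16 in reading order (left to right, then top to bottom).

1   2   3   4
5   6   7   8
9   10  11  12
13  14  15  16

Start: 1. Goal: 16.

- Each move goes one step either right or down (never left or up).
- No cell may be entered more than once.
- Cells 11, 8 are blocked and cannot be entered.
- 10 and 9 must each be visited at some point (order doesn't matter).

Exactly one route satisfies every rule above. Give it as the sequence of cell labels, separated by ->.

Moves only go right or down, so the column and row indices never decrease.
Route from 1: down 2 to 9, right 1 to 10, down 1 to 14, right 2 to 16 — 6 moves in all.
Check: all required cells visited.

1 -> 5 -> 9 -> 10 -> 14 -> 15 -> 16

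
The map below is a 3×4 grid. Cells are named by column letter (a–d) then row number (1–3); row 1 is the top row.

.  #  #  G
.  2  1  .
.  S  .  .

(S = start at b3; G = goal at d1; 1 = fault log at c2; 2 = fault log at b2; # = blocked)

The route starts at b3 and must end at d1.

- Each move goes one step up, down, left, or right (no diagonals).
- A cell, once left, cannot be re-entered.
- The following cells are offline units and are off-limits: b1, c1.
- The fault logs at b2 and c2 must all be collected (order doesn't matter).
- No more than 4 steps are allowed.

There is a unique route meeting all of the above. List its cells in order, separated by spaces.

The 4-move cap with required stops at b2, c2 leaves no slack for detours.
Route from b3: up 1 to b2, right 2 to d2, up 1 to d1 — 4 moves in all.
Check: all required cells visited; 4 ≤ 4 moves.

b3 b2 c2 d2 d1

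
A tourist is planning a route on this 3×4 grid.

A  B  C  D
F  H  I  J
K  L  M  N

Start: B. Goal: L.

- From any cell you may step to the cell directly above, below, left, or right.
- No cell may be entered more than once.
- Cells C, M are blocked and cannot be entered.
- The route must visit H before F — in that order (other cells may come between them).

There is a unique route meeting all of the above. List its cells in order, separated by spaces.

B H F K L

The waypoints must appear in the order H, F, with no cell reused.
Route from B: down 1 to H, left 1 to F, down 1 to K, right 1 to L — 4 moves in all.
Check: order respected (H at step 1, F at step 2).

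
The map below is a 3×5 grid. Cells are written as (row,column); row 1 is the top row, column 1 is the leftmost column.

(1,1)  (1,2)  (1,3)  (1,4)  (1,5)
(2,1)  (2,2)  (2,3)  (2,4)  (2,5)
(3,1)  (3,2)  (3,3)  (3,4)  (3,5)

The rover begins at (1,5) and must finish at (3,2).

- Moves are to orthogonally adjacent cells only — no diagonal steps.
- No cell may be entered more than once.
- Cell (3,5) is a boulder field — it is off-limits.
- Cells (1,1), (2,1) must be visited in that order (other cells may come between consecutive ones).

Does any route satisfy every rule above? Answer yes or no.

yes

One route that works: (1,5) → (1,4) → (1,3) → (1,2) → (1,1) → (2,1) → (3,1) → (3,2).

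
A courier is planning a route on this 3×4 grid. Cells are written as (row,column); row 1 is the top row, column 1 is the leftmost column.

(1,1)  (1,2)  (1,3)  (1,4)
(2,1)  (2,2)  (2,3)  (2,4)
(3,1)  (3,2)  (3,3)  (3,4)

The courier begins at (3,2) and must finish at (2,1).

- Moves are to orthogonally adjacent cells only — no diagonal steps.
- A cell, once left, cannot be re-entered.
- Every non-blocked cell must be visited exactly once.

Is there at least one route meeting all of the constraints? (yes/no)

Colour the cells like a checkerboard: each orthogonal step flips colour, so a Hamiltonian route alternates colours. Here there are 6 cells of one colour and 6 of the other, with start on the same colour as the goal — the counts and endpoints can't be arranged into an alternating sequence of length 12, so no Hamiltonian route exists.

no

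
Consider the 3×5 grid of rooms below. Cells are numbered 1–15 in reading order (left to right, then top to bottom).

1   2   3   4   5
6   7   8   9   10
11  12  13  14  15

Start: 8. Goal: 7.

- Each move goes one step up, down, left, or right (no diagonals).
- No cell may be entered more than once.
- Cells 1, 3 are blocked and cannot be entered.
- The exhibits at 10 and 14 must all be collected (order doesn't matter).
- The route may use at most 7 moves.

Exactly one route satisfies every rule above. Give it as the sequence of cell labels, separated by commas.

8, 9, 10, 15, 14, 13, 12, 7

The budget equals the shortest possible length, so every move has to be on a shortest route through the required cells.
Route from 8: right 2 to 10, down 1 to 15, left 3 to 12, up 1 to 7 — 7 moves in all.
Check: all required cells visited; 7 ≤ 7 moves.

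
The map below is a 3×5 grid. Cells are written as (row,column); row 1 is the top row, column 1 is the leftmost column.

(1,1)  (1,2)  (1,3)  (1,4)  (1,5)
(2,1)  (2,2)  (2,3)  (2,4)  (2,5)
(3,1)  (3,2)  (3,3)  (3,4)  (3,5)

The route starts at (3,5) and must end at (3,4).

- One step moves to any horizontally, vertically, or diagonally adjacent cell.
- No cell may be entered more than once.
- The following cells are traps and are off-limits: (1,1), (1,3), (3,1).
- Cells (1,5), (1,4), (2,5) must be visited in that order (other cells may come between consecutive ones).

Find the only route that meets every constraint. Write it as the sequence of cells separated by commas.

The waypoints must appear in the order (1,5), (1,4), (2,5), with no cell reused.
Route from (3,5): up-left 1 to (2,4), up-right 1 to (1,5), left 1 to (1,4), down-right 1 to (2,5), down-left 1 to (3,4) — 5 moves in all.
Check: order respected ((1,5) at step 2, (1,4) at step 3, (2,5) at step 4).

(3,5), (2,4), (1,5), (1,4), (2,5), (3,4)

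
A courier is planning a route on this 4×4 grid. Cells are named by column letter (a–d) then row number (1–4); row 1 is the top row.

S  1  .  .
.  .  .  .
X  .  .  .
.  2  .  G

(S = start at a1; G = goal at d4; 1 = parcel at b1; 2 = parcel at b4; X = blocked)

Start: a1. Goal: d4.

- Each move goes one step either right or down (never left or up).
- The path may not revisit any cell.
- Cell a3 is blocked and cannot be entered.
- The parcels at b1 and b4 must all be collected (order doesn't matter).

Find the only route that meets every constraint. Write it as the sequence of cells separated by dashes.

Moves only go right or down, so the column and row indices never decrease.
Route from a1: right 1 to b1, down 3 to b4, right 2 to d4 — 6 moves in all.
Check: all required cells visited.

a1 - b1 - b2 - b3 - b4 - c4 - d4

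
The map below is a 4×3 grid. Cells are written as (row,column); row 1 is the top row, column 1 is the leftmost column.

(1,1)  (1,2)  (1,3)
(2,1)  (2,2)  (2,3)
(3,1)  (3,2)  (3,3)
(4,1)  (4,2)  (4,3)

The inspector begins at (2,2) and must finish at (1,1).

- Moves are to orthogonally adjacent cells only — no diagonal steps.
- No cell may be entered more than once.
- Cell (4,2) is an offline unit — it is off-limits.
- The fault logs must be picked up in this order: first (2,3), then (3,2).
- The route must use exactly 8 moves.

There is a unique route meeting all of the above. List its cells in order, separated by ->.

The waypoints must appear in the order (2,3), (3,2), with no cell reused.
Route from (2,2): up to (1,2), right to (1,3), 2× down (reaching (3,3)), 2× left (reaching (3,1)), 2× up (reaching (1,1)) — 8 moves in all.
Check: order respected ((2,3) at step 3, (3,2) at step 5); 8 moves as required.

(2,2) -> (1,2) -> (1,3) -> (2,3) -> (3,3) -> (3,2) -> (3,1) -> (2,1) -> (1,1)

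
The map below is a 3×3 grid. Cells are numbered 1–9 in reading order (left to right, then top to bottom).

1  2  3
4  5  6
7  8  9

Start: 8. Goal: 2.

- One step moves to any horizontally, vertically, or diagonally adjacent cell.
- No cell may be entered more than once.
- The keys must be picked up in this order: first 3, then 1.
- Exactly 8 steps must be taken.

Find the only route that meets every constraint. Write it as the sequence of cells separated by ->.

8 -> 9 -> 6 -> 3 -> 5 -> 7 -> 4 -> 1 -> 2

The waypoints must appear in the order 3, 1, with no cell reused.
Route from 8: right to 9, 2× up (reaching 3), 2× down-left (reaching 7), 2× up (reaching 1), right to 2 — 8 moves in all.
Check: order respected (3 at step 3, 1 at step 7); 8 moves as required.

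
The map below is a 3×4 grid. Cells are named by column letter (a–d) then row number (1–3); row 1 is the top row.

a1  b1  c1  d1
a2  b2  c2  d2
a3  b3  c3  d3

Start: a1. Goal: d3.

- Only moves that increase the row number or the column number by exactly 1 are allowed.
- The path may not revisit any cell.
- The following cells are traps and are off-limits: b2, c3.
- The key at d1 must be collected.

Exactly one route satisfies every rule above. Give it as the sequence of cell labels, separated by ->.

a1 -> b1 -> c1 -> d1 -> d2 -> d3

Moves only go right or down, so the column and row indices never decrease.
Route from a1: right 3 to d1, down 2 to d3 — 5 moves in all.
Check: all required cells visited.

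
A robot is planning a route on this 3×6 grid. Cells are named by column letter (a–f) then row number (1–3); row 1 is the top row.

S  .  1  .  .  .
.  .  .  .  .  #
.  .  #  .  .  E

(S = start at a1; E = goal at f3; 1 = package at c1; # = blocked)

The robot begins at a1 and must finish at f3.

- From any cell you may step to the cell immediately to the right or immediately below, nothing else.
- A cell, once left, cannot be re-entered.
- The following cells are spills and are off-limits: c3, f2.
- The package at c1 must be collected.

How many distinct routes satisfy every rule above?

5

A right/down-only route from a1 to f3 makes exactly 2 down-moves and 5 right-moves in some order.
With no other constraints that would be C(7,2) = 21 routes.
Split at c1 and multiply the segment counts (each segment already excludes blocked cells): a1→c1: 1; c1→f3: 5; product = 5.
That gives 5 routes.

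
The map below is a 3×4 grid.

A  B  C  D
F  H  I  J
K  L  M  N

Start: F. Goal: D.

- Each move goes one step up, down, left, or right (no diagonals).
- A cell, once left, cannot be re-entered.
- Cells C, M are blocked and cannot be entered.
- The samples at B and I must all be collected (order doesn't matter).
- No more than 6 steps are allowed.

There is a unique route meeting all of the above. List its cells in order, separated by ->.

F -> A -> B -> H -> I -> J -> D

Any route must reach B and I and still end at D within 6 moves, so the order of the required stops is forced.
Route from F: up 1 to A, right 1 to B, down 1 to H, right 2 to J, up 1 to D — 6 moves in all.
Check: all required cells visited; 6 ≤ 6 moves.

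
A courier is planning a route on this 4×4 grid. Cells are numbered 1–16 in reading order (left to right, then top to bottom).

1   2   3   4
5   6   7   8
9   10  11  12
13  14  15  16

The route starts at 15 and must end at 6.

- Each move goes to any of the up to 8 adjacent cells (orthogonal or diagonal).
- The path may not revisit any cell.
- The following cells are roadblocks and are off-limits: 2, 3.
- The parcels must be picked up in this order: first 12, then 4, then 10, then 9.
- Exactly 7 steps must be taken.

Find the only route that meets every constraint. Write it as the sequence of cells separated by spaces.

The waypoints must appear in the order 12, 4, 10, 9, with no cell reused.
Route from 15: up-right to 12, 2× up (reaching 4), 2× down-left (reaching 10), left to 9, up-right to 6 — 7 moves in all.
Check: order respected (12 at step 1, 4 at step 3, 10 at step 5, 9 at step 6); 7 moves as required.

15 12 8 4 7 10 9 6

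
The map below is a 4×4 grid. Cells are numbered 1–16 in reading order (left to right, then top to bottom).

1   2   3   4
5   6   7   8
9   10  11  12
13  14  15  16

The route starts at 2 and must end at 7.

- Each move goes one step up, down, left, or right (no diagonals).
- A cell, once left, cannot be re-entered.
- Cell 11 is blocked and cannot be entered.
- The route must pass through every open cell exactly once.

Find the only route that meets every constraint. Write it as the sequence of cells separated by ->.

2 -> 1 -> 5 -> 6 -> 10 -> 9 -> 13 -> 14 -> 15 -> 16 -> 12 -> 8 -> 4 -> 3 -> 7

Need to visit all 15 open cells exactly once, starting at 2 and ending at 7.
Cell 1 has only two open neighbours (5 and 2), so the path must pass straight through it: one of those is the cell it's entered from and the other is where it exits.
Route from 2: left 1 to 1, down 1 to 5, right 1 to 6, down 1 to 10, left 1 to 9, down 1 to 13, right 3 to 16, up 3 to 4, left 1 to 3, down 1 to 7 — 14 moves in all.
Check: all 15 open cells covered.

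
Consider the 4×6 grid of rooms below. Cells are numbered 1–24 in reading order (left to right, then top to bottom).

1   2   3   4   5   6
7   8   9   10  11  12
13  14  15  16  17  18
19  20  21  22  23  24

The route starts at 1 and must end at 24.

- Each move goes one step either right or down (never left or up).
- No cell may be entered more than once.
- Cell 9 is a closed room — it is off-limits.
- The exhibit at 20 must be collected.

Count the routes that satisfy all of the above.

4

A right/down-only route from 1 to 24 makes exactly 3 down-moves and 5 right-moves in some order.
With no other constraints that would be C(8,3) = 56 routes.
Split at 20 and multiply the segment counts (each segment already excludes blocked cells): 1→20: 4; 20→24: 1; product = 4.
That gives 4 routes.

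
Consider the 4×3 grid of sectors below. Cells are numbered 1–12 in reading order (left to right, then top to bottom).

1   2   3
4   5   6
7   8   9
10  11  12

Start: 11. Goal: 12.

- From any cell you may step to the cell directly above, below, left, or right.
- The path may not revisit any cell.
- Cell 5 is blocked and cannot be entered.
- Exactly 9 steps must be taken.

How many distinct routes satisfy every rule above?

2

Need simple routes of exactly 9 moves from 11 to 12 (Manhattan distance 1, so 4 moves are spent on a detour and 4 undoing it).
Enumerating: 11 8 7 4 1 2 3 6 9 12 | 11 10 7 4 1 2 3 6 9 12.
That gives 2 routes.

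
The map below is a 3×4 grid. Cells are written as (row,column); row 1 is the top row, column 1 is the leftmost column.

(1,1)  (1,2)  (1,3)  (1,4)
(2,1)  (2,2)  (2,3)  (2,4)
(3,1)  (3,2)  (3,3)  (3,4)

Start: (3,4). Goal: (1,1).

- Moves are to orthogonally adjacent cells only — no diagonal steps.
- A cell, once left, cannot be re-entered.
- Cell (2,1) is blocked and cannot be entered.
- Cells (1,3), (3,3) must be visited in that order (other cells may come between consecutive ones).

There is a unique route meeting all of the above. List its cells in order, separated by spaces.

(3,4) (2,4) (1,4) (1,3) (2,3) (3,3) (3,2) (2,2) (1,2) (1,1)

The waypoints must appear in the order (1,3), (3,3), with no cell reused.
Route from (3,4): 2× up (reaching (1,4)), left to (1,3), 2× down (reaching (3,3)), left to (3,2), 2× up (reaching (1,2)), left to (1,1) — 9 moves in all.
Check: order respected ((1,3) at step 3, (3,3) at step 5).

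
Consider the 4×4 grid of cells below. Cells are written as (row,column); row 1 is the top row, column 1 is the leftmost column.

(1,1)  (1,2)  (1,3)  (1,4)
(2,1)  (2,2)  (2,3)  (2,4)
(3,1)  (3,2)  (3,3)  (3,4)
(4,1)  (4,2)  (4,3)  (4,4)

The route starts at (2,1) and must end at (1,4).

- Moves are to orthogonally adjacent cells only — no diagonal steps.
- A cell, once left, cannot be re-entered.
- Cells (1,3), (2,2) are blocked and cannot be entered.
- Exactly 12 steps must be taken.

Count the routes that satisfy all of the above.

0

Need simple routes of exactly 12 moves from (2,1) to (1,4) (Manhattan distance 4, so 4 moves are spent on a detour and 4 undoing it).
No route satisfies every constraint, so the count is 0.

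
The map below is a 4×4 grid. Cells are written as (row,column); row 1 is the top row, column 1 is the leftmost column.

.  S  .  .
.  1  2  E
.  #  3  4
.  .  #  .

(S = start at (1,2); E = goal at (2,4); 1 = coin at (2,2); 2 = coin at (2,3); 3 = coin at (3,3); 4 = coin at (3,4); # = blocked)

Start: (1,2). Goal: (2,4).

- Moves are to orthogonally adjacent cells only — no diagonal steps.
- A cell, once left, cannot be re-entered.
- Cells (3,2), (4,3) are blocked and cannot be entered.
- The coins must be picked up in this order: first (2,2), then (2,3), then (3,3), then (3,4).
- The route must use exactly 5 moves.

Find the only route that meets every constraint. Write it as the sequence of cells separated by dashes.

The waypoints must appear in the order (2,2), (2,3), (3,3), (3,4), with no cell reused.
Route from (1,2): down to (2,2), right to (2,3), down to (3,3), right to (3,4), up to (2,4) — 5 moves in all.
Check: order respected (1 at step 1, 2 at step 2, 3 at step 3, 4 at step 4); 5 moves as required.

(1,2) - (2,2) - (2,3) - (3,3) - (3,4) - (2,4)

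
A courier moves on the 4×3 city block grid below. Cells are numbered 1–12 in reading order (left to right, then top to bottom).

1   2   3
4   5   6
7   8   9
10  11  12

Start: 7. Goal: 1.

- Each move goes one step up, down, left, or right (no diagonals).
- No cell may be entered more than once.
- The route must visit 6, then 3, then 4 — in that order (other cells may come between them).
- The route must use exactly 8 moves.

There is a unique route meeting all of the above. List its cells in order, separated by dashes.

The waypoints must appear in the order 6, 3, 4, with no cell reused.
Route from 7: 2× right (reaching 9), 2× up (reaching 3), left to 2, down to 5, left to 4, up to 1 — 8 moves in all.
Check: order respected (6 at step 3, 3 at step 4, 4 at step 7); 8 moves as required.

7 - 8 - 9 - 6 - 3 - 2 - 5 - 4 - 1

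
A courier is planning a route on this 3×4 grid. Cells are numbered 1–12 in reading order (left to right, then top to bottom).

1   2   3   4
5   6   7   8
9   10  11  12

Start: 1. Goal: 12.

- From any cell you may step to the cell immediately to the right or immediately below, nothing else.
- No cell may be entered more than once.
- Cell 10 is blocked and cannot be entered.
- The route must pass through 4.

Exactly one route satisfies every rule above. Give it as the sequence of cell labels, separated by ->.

1 -> 2 -> 3 -> 4 -> 8 -> 12

Moves only go right or down, so the column and row indices never decrease.
Route from 1: 3× right (reaching 4), 2× down (reaching 12) — 5 moves in all.
Check: all required cells visited.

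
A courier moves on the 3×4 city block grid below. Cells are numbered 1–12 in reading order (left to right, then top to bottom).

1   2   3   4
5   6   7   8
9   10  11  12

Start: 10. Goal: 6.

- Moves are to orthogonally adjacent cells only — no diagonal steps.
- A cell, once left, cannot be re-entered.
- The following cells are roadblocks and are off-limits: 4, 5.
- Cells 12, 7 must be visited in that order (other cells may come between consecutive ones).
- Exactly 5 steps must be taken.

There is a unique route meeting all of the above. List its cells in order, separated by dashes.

The waypoints must appear in the order 12, 7, with no cell reused.
Route from 10: right 2 to 12, up 1 to 8, left 2 to 6 — 5 moves in all.
Check: order respected (12 at step 2, 7 at step 4); 5 moves as required.

10 - 11 - 12 - 8 - 7 - 6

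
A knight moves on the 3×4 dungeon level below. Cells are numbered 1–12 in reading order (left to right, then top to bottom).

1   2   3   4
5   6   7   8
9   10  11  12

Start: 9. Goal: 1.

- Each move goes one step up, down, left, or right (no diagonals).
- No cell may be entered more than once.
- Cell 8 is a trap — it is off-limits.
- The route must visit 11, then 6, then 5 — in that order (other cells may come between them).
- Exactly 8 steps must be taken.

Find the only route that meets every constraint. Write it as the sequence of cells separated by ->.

The waypoints must appear in the order 11, 6, 5, with no cell reused.
Route from 9: right 2 to 11, up 2 to 3, left 1 to 2, down 1 to 6, left 1 to 5, up 1 to 1 — 8 moves in all.
Check: order respected (11 at step 2, 6 at step 6, 5 at step 7); 8 moves as required.

9 -> 10 -> 11 -> 7 -> 3 -> 2 -> 6 -> 5 -> 1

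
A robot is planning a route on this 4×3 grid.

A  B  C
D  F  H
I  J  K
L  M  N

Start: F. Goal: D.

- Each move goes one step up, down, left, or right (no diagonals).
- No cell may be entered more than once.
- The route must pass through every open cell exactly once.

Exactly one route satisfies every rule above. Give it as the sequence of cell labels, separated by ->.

Need to visit all 12 open cells exactly once, starting at F and ending at D.
Cell L has only two open neighbours (I and M), so the path must pass straight through it: one of those is the cell it's entered from and the other is where it exits.
Route from F: down to J, left to I, down to L, 2× right (reaching N), 3× up (reaching C), 2× left (reaching A), down to D — 11 moves in all.
Check: all 12 open cells covered.

F -> J -> I -> L -> M -> N -> K -> H -> C -> B -> A -> D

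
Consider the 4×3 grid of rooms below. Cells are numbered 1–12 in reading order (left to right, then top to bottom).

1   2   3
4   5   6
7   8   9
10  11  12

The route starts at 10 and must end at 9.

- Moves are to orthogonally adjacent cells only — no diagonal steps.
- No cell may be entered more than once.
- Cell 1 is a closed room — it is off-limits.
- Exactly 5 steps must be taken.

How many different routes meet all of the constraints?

Need simple routes of exactly 5 moves from 10 to 9 (Manhattan distance 3, so 1 moves are spent on a detour and 1 undoing it).
Enumerating: 10 7 4 5 8 9 | 10 7 4 5 6 9 | 10 7 8 5 6 9 | 10 7 8 11 12 9 | 10 11 8 5 6 9.
That gives 5 routes.

5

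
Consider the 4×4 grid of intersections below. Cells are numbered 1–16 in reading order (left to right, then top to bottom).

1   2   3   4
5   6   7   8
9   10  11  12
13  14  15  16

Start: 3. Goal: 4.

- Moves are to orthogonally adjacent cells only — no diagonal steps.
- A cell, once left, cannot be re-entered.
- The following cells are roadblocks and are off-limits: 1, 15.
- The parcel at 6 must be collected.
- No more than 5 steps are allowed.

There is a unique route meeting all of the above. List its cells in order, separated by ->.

The budget equals the shortest possible length, so every move has to be on a shortest route through the required cells.
Route from 3: left to 2, down to 6, 2× right (reaching 8), up to 4 — 5 moves in all.
Check: all required cells visited; 5 ≤ 5 moves.

3 -> 2 -> 6 -> 7 -> 8 -> 4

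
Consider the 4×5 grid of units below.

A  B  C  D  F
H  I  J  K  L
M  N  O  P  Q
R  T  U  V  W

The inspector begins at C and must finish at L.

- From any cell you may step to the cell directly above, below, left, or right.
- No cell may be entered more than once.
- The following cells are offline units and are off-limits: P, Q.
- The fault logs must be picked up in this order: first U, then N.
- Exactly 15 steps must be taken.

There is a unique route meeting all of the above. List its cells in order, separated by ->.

C -> B -> A -> H -> M -> R -> T -> U -> O -> N -> I -> J -> K -> D -> F -> L

The waypoints must appear in the order U, N, with no cell reused.
Route from C: 2× left (reaching A), 3× down (reaching R), 2× right (reaching U), up to O, left to N, up to I, 2× right (reaching K), up to D, right to F, down to L — 15 moves in all.
Check: order respected (U at step 7, N at step 9); 15 moves as required.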